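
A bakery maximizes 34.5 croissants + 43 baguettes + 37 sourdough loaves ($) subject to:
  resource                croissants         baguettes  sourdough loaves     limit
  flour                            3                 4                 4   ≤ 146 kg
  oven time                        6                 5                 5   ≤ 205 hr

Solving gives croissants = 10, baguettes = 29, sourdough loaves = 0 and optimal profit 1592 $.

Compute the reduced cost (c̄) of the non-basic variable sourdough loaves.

-6

Both flour and oven time are binding at x*.
Dual feasibility on the basic columns requires 3·y_flour + 6·y_oven time = 34.5, 4·y_flour + 5·y_oven time = 43.
Solving: y_flour = 9.5, y_oven time = 1.
Reduced cost of sourdough loaves: c₃ − yᵀa₃ = 37 − (9.5·4 + 1·5) = 37 − 43 = -6.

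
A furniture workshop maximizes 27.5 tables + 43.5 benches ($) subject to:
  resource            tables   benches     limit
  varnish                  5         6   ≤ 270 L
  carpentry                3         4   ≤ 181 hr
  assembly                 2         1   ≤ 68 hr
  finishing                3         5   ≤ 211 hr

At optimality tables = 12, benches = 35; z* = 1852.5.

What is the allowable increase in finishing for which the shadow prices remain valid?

14

Binding constraints: varnish, finishing. The basis is B = [[5,6],[3,5]] with det 7.
Per unit increase in finishing, x* moves by d = (-0.8571, 0.7143).
The basis stays optimal until tables reaches 0; allowable increase = 14 hr.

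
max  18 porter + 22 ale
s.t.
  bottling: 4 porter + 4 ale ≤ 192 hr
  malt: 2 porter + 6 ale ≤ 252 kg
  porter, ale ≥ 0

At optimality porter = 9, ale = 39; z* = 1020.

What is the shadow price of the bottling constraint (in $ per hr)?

Both bottling and malt are binding at x*.
From A_Bᵀ y = c: 4·y_bottling + 2·y_malt = 18; 4·y_bottling + 6·y_malt = 22.
Solving: y_bottling = 4, y_malt = 1.
Shadow price of bottling = 4.

4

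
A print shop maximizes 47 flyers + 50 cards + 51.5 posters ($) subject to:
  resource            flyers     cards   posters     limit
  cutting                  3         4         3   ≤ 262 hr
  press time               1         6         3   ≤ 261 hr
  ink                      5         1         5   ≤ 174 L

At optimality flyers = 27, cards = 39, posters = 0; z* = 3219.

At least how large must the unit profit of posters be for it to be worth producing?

61

Check each constraint at x*: cutting 237/262 (slack 25); press time 261/261 (tight); ink 174/174 (tight).
By complementary slackness, y = 0 for the non-binding constraint.
The binding rows give the dual system: 1·y_press time + 5·y_ink = 47 and 6·y_press time + 1·y_ink = 50.
Solving: y_press time = 7, y_ink = 8.
posters enters the basis when its profit ≥ yᵀa₃ = 7·3 + 8·5 = 61.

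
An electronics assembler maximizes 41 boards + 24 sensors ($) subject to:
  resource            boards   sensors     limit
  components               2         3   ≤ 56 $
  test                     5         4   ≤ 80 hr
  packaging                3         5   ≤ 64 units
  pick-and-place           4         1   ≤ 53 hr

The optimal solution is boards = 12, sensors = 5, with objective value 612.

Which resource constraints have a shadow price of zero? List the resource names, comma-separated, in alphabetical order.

components, packaging

components: 39/56 (slack 17)
test: 80/80 (binding)
packaging: 61/64 (slack 3)
pick-and-place: 53/53 (binding)
By complementary slackness, a constraint with positive slack has shadow price 0 → components, packaging.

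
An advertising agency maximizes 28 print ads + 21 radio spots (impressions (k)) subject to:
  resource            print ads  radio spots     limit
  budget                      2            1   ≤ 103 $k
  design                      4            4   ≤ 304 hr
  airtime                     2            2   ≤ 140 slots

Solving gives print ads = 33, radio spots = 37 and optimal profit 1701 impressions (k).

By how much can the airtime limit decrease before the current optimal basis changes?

37

Binding constraints: budget, airtime. The basis is B = [[2,1],[2,2]] with det 2.
Per unit decrease in airtime, x* moves by d = (0.5, -1).
The basis stays optimal until radio spots reaches 0; allowable decrease = 37 slots.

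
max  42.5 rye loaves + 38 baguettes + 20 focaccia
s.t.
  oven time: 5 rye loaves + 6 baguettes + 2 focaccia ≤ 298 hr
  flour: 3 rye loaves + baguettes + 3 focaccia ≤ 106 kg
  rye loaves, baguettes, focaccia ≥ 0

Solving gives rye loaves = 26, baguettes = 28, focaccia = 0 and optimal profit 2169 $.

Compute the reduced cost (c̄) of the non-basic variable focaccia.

At the optimum: oven time uses 298 of 298 (binding); flour uses 106 of 106 (binding).
Dual feasibility on the basic columns requires 5·y_oven time + 3·y_flour = 42.5, 6·y_oven time + 1·y_flour = 38.
This yields shadow prices y_oven time = 5.5, y_flour = 5.
Reduced cost of focaccia: c₃ − yᵀa₃ = 20 − (5.5·2 + 5·3) = 20 − 26 = -6.

-6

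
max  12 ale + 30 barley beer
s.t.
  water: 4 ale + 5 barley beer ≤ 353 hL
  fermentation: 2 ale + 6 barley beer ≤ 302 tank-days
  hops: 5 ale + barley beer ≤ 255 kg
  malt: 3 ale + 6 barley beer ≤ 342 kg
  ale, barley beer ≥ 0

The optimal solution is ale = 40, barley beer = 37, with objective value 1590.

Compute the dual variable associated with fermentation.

3

Check each constraint at x*: water 345/353 (slack 8); fermentation 302/302 (tight); hops 237/255 (slack 18); malt 342/342 (tight).
Slack constraints have shadow price 0 (complementary slackness).
The binding rows give the dual system: 2·y_fermentation + 3·y_malt = 12 and 6·y_fermentation + 6·y_malt = 30.
This yields shadow prices y_fermentation = 3, y_malt = 2.
Shadow price of fermentation = 3.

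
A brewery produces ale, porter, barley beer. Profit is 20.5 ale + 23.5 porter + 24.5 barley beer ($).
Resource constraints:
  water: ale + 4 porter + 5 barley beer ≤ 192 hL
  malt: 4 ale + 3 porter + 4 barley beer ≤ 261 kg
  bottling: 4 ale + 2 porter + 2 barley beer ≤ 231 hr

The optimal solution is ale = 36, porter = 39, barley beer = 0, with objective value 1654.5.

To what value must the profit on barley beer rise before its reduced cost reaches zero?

30.5

At the optimum: water uses 192 of 192 (binding); malt uses 261 of 261 (binding); bottling uses 222 of 231 (slack = 9).
By complementary slackness, y = 0 for the non-binding constraint.
Dual feasibility on the basic columns requires 1·y_water + 4·y_malt = 20.5, 4·y_water + 3·y_malt = 23.5.
This yields shadow prices y_water = 2.5, y_malt = 4.5.
barley beer enters the basis when its profit ≥ yᵀa₃ = 2.5·5 + 4.5·4 = 30.5.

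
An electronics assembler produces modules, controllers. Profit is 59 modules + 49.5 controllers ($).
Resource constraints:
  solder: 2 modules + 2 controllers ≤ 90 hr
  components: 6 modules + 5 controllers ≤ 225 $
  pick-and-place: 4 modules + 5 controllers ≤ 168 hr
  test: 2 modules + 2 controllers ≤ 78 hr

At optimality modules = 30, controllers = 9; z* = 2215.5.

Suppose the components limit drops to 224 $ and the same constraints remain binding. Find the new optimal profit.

2206

At the optimum: solder uses 78 of 90 (slack = 12); components uses 225 of 225 (binding); pick-and-place uses 165 of 168 (slack = 3); test uses 78 of 78 (binding).
Since solder, pick-and-place are not tight, their duals are 0.
The binding rows give the dual system: 6·y_components + 2·y_test = 59 and 5·y_components + 2·y_test = 49.5.
→ y_components = 9.5 and y_test = 1.
Δz = y_components·Δb = 9.5 × (-1) = -9.5, so new z* = 2215.5 − 9.5 = 2206.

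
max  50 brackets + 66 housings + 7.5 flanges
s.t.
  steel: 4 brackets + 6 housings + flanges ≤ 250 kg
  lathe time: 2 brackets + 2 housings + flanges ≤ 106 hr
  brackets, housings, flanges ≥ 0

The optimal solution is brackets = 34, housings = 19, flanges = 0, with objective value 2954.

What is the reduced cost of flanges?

-9.5

Check each constraint at x*: steel 250/250 (tight); lathe time 106/106 (tight).
From A_Bᵀ y = c: 4·y_steel + 2·y_lathe time = 50; 6·y_steel + 2·y_lathe time = 66.
This yields shadow prices y_steel = 8, y_lathe time = 9.
Reduced cost of flanges: c₃ − yᵀa₃ = 7.5 − (8·1 + 9·1) = 7.5 − 17 = -9.5.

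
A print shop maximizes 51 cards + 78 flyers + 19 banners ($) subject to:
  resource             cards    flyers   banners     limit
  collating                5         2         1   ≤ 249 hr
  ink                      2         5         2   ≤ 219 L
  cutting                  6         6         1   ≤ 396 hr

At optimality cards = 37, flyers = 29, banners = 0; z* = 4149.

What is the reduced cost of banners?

-4.5

Binding: ink and cutting. Non-binding: collating (6 unused).
By complementary slackness, y = 0 for the non-binding constraint.
The binding rows give the dual system: 2·y_ink + 6·y_cutting = 51 and 5·y_ink + 6·y_cutting = 78.
→ y_ink = 9 and y_cutting = 5.5.
Reduced cost of banners: c₃ − yᵀa₃ = 19 − (9·2 + 5.5·1) = 19 − 23.5 = -4.5.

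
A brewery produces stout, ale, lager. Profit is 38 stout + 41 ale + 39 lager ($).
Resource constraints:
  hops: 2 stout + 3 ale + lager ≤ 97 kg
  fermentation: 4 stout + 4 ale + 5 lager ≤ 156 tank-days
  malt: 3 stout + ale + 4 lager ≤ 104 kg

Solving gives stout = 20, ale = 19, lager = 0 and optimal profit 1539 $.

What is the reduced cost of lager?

Binding: hops and fermentation. Non-binding: malt (25 unused).
Slack constraints have shadow price 0 (complementary slackness).
The binding rows give the dual system: 2·y_hops + 4·y_fermentation = 38 and 3·y_hops + 4·y_fermentation = 41.
Solving: y_hops = 3, y_fermentation = 8.
Reduced cost of lager: c₃ − yᵀa₃ = 39 − (3·1 + 8·5) = 39 − 43 = -4.

-4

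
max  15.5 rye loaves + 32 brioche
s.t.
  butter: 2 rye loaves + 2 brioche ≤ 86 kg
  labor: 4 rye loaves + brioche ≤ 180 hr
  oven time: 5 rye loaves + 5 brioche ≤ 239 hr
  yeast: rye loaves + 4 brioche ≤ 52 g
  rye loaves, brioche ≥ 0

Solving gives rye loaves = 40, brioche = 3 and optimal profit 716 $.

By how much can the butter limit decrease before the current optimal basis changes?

60

Binding constraints: butter, yeast. The basis is B = [[2,2],[1,4]] with det 6.
Per unit decrease in butter, x* moves by d = (-0.6667, 0.1667).
The basis stays optimal until rye loaves reaches 0; allowable decrease = 60 kg.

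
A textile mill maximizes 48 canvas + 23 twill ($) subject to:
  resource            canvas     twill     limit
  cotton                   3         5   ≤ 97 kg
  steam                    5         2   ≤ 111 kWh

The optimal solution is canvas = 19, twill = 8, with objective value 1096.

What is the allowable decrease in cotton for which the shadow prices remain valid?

Binding constraints: cotton, steam. The basis is B = [[3,5],[5,2]] with det -19.
Per unit decrease in cotton, x* moves by d = (0.1053, -0.2632).
The basis stays optimal until twill reaches 0; allowable decrease = 30.4 kg.

30.4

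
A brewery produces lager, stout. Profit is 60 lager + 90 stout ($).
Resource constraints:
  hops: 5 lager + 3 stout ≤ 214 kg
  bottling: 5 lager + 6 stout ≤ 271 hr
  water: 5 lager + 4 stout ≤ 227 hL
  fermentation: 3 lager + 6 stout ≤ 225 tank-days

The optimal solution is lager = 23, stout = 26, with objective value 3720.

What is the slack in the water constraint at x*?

water used = 5·23 + 4·26 = 219; slack = 227 − 219 = 8.

8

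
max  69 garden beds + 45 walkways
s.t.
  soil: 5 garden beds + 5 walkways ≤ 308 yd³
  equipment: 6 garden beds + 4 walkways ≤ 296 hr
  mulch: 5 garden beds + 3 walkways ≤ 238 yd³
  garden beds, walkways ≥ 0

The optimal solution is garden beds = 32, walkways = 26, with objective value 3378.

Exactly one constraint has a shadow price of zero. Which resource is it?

soil: 290/308 (slack 18)
equipment: 296/296 (binding)
mulch: 238/238 (binding)
By complementary slackness, a constraint with positive slack has shadow price 0 → soil.

soil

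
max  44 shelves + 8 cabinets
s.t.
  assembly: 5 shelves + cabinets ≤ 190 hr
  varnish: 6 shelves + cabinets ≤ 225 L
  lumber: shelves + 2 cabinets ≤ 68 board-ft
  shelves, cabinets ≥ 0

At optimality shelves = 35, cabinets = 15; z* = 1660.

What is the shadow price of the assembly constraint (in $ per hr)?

Binding: assembly and varnish. Non-binding: lumber (3 unused).
Slack constraints have shadow price 0 (complementary slackness).
Dual feasibility on the basic columns requires 5·y_assembly + 6·y_varnish = 44, 1·y_assembly + 1·y_varnish = 8.
This yields shadow prices y_assembly = 4, y_varnish = 4.
Shadow price of assembly = 4.

4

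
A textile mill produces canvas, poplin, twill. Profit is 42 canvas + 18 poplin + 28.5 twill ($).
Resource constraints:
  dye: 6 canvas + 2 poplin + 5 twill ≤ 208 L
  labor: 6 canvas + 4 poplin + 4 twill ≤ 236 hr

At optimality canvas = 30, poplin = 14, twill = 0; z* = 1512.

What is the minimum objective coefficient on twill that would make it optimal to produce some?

33

Both dye and labor are binding at x*.
Dual feasibility on the basic columns requires 6·y_dye + 6·y_labor = 42, 2·y_dye + 4·y_labor = 18.
Solving: y_dye = 5, y_labor = 2.
twill enters the basis when its profit ≥ yᵀa₃ = 5·5 + 2·4 = 33.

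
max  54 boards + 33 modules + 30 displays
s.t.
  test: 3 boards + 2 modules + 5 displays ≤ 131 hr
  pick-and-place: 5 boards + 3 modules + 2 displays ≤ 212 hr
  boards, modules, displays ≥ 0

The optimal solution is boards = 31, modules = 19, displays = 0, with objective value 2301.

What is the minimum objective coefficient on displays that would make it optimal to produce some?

33

At the optimum: test uses 131 of 131 (binding); pick-and-place uses 212 of 212 (binding).
Dual feasibility on the basic columns requires 3·y_test + 5·y_pick-and-place = 54, 2·y_test + 3·y_pick-and-place = 33.
This yields shadow prices y_test = 3, y_pick-and-place = 9.
displays enters the basis when its profit ≥ yᵀa₃ = 3·5 + 9·2 = 33.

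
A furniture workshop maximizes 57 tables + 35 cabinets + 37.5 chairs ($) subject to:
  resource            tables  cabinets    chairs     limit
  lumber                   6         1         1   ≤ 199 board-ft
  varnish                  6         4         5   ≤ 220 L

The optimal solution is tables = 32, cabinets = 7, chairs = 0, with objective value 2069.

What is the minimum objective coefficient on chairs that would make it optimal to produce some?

Both lumber and varnish are binding at x*.
The binding rows give the dual system: 6·y_lumber + 6·y_varnish = 57 and 1·y_lumber + 4·y_varnish = 35.
Solving: y_lumber = 1, y_varnish = 8.5.
chairs enters the basis when its profit ≥ yᵀa₃ = 1·1 + 8.5·5 = 43.5.

43.5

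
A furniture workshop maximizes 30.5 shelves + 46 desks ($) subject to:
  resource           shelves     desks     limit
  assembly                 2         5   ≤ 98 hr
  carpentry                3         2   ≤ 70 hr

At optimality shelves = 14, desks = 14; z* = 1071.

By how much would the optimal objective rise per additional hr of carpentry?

5.5

At the optimum: assembly uses 98 of 98 (binding); carpentry uses 70 of 70 (binding).
From A_Bᵀ y = c: 2·y_assembly + 3·y_carpentry = 30.5; 5·y_assembly + 2·y_carpentry = 46.
Solving: y_assembly = 7, y_carpentry = 5.5.
Shadow price of carpentry = 5.5.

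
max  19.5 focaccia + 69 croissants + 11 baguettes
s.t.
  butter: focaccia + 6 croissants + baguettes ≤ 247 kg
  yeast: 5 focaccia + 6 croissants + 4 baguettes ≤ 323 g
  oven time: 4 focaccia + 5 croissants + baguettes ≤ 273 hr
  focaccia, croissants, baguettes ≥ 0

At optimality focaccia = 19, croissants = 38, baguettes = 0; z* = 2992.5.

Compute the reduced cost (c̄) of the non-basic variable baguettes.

-6.5

Check each constraint at x*: butter 247/247 (tight); yeast 323/323 (tight); oven time 266/273 (slack 7).
Since oven time is not tight, its dual is 0.
The binding rows give the dual system: 1·y_butter + 5·y_yeast = 19.5 and 6·y_butter + 6·y_yeast = 69.
Solving: y_butter = 9.5, y_yeast = 2.
Reduced cost of baguettes: c₃ − yᵀa₃ = 11 − (9.5·1 + 2·4) = 11 − 17.5 = -6.5.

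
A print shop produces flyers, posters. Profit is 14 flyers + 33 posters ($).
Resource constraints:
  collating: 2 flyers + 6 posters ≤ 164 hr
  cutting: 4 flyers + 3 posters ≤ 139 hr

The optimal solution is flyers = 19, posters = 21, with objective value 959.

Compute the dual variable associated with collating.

Both collating and cutting are binding at x*.
From A_Bᵀ y = c: 2·y_collating + 4·y_cutting = 14; 6·y_collating + 3·y_cutting = 33.
This yields shadow prices y_collating = 5, y_cutting = 1.
Shadow price of collating = 5.

5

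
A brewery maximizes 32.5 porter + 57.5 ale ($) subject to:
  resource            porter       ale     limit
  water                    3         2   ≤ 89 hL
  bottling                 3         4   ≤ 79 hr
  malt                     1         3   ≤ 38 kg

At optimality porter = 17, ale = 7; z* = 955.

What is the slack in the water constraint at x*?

24

water used = 3·17 + 2·7 = 65; slack = 89 − 65 = 24.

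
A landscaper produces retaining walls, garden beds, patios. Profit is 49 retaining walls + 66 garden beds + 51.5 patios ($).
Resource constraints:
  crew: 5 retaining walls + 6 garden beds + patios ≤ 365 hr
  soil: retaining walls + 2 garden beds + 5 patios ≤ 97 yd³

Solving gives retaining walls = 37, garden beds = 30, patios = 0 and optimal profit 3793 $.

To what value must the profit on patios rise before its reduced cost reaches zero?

Both crew and soil are binding at x*.
Dual feasibility on the basic columns requires 5·y_crew + 1·y_soil = 49, 6·y_crew + 2·y_soil = 66.
This yields shadow prices y_crew = 8, y_soil = 9.
patios enters the basis when its profit ≥ yᵀa₃ = 8·1 + 9·5 = 53.

53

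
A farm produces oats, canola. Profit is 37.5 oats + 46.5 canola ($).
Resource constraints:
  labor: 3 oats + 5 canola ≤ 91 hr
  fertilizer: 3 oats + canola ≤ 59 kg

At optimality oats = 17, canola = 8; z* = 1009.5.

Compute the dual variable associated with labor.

Check each constraint at x*: labor 91/91 (tight); fertilizer 59/59 (tight).
The binding rows give the dual system: 3·y_labor + 3·y_fertilizer = 37.5 and 5·y_labor + 1·y_fertilizer = 46.5.
→ y_labor = 8.5 and y_fertilizer = 4.
Shadow price of labor = 8.5.

8.5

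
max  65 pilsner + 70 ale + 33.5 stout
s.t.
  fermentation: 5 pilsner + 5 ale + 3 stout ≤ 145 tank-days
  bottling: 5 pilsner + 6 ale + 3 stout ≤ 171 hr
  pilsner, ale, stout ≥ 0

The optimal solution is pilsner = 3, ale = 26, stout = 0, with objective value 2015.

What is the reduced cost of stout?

-5.5

Both fermentation and bottling are binding at x*.
The binding rows give the dual system: 5·y_fermentation + 5·y_bottling = 65 and 5·y_fermentation + 6·y_bottling = 70.
Solving: y_fermentation = 8, y_bottling = 5.
Reduced cost of stout: c₃ − yᵀa₃ = 33.5 − (8·3 + 5·3) = 33.5 − 39 = -5.5.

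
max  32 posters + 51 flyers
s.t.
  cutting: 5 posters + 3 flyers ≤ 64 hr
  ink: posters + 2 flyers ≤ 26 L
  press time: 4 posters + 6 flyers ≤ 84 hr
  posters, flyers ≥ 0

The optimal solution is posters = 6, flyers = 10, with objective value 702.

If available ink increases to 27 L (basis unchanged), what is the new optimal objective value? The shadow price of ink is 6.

Δb = 1, so new z* = 702 + (6)·(1) = 702 + 6 = 708.

708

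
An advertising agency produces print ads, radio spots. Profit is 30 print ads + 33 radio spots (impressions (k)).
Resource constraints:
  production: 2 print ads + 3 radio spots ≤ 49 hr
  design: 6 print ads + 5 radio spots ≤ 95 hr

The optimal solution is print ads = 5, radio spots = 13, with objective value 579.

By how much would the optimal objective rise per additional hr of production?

Both production and design are binding at x*.
The binding rows give the dual system: 2·y_production + 6·y_design = 30 and 3·y_production + 5·y_design = 33.
→ y_production = 6 and y_design = 3.
Shadow price of production = 6.

6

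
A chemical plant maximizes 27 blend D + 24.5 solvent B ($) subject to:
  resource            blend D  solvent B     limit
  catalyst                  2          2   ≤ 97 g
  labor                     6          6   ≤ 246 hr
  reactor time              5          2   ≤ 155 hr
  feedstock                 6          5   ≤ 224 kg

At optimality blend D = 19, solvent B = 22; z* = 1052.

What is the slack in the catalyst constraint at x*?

15

catalyst used = 2·19 + 2·22 = 82; slack = 97 − 82 = 15.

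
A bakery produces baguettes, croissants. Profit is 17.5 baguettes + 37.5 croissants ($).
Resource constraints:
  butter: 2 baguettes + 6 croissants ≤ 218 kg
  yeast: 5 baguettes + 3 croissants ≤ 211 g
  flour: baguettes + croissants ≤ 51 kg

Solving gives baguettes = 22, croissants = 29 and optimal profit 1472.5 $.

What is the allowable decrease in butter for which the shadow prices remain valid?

28

Binding constraints: butter, flour. The basis is B = [[2,6],[1,1]] with det -4.
Per unit decrease in butter, x* moves by d = (0.25, -0.25).
The basis stays optimal until yeast becomes binding; allowable decrease = 28 kg.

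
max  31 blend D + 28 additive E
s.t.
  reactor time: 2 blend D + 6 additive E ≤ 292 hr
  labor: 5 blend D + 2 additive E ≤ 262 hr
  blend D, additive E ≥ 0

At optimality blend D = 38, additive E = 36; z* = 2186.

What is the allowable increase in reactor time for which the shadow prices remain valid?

494

Binding constraints: reactor time, labor. The basis is B = [[2,6],[5,2]] with det -26.
Per unit increase in reactor time, x* moves by d = (-0.0769, 0.1923).
The basis stays optimal until blend D reaches 0; allowable increase = 494 hr.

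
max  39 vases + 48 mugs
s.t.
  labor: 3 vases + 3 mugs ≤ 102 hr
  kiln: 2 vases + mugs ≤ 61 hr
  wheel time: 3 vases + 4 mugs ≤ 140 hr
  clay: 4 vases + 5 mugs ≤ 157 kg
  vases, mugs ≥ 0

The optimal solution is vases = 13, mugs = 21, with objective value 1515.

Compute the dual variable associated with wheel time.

Binding: labor and clay. Non-binding: kiln (14 unused), wheel time (17 unused).
By complementary slackness, y = 0 for the non-binding constraints.
The binding rows give the dual system: 3·y_labor + 4·y_clay = 39 and 3·y_labor + 5·y_clay = 48.
This yields shadow prices y_labor = 1, y_clay = 9.
Shadow price of wheel time = 0.

0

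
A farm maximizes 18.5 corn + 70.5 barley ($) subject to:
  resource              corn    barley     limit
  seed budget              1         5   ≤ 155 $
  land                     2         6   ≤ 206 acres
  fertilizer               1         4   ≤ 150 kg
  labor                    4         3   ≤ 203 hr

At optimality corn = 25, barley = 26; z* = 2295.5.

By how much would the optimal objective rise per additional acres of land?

5.5

At the optimum: seed budget uses 155 of 155 (binding); land uses 206 of 206 (binding); fertilizer uses 129 of 150 (slack = 21); labor uses 178 of 203 (slack = 25).
Slack constraints have shadow price 0 (complementary slackness).
The binding rows give the dual system: 1·y_seed budget + 2·y_land = 18.5 and 5·y_seed budget + 6·y_land = 70.5.
This yields shadow prices y_seed budget = 7.5, y_land = 5.5.
Shadow price of land = 5.5.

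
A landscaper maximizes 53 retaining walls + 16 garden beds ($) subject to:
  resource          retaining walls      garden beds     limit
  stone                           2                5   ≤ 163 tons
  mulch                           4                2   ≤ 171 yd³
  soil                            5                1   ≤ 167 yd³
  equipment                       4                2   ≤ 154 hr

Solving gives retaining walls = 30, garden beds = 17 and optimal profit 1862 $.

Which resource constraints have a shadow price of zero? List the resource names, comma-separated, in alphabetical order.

stone: 145/163 (slack 18)
mulch: 154/171 (slack 17)
soil: 167/167 (binding)
equipment: 154/154 (binding)
By complementary slackness, a constraint with positive slack has shadow price 0 → mulch, stone.

mulch, stone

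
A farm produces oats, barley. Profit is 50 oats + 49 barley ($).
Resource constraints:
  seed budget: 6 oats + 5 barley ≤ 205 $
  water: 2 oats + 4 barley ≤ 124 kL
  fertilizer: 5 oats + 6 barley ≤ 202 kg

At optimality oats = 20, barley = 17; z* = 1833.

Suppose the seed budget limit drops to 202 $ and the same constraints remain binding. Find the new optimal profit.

At the optimum: seed budget uses 205 of 205 (binding); water uses 108 of 124 (slack = 16); fertilizer uses 202 of 202 (binding).
Slack constraints have shadow price 0 (complementary slackness).
The binding rows give the dual system: 6·y_seed budget + 5·y_fertilizer = 50 and 5·y_seed budget + 6·y_fertilizer = 49.
This yields shadow prices y_seed budget = 5, y_fertilizer = 4.
Δz = y_seed budget·Δb = 5 × (-3) = -15, so new z* = 1833 − 15 = 1818.

1818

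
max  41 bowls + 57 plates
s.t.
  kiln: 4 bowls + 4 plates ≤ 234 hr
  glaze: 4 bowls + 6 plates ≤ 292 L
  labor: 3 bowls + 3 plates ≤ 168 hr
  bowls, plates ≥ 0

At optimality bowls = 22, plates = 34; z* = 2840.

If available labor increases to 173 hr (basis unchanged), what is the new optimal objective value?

Check each constraint at x*: kiln 224/234 (slack 10); glaze 292/292 (tight); labor 168/168 (tight).
Slack constraints have shadow price 0 (complementary slackness).
The binding rows give the dual system: 4·y_glaze + 3·y_labor = 41 and 6·y_glaze + 3·y_labor = 57.
Solving: y_glaze = 8, y_labor = 3.
Δz = y_labor·Δb = 3 × (5) = 15, so new z* = 2840 + 15 = 2855.

2855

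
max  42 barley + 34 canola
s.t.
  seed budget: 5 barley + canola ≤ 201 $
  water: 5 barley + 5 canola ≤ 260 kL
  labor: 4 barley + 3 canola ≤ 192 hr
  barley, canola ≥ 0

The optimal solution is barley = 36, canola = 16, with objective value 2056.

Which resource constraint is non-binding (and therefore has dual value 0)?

seed budget: 196/201 (slack 5)
water: 260/260 (binding)
labor: 192/192 (binding)
By complementary slackness, a constraint with positive slack has shadow price 0 → seed budget.

seed budget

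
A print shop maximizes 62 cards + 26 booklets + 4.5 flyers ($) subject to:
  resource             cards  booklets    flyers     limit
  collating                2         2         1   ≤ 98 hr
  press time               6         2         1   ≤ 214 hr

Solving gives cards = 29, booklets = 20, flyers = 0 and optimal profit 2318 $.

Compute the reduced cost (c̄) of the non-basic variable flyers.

-8.5

Both collating and press time are binding at x*.
The binding rows give the dual system: 2·y_collating + 6·y_press time = 62 and 2·y_collating + 2·y_press time = 26.
Solving: y_collating = 4, y_press time = 9.
Reduced cost of flyers: c₃ − yᵀa₃ = 4.5 − (4·1 + 9·1) = 4.5 − 13 = -8.5.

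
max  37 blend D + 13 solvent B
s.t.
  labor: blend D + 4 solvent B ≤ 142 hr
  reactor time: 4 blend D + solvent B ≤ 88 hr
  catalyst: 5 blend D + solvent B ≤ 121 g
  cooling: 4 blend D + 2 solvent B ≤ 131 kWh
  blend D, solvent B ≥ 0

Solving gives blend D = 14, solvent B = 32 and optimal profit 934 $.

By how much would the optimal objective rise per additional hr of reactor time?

Check each constraint at x*: labor 142/142 (tight); reactor time 88/88 (tight); catalyst 102/121 (slack 19); cooling 120/131 (slack 11).
Slack constraints have shadow price 0 (complementary slackness).
The binding rows give the dual system: 1·y_labor + 4·y_reactor time = 37 and 4·y_labor + 1·y_reactor time = 13.
→ y_labor = 1 and y_reactor time = 9.
Shadow price of reactor time = 9.

9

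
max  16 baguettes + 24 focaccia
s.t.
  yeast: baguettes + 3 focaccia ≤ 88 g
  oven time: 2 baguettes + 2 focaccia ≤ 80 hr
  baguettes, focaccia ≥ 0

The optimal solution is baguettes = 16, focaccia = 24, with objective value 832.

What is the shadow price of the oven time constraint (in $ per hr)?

6

At the optimum: yeast uses 88 of 88 (binding); oven time uses 80 of 80 (binding).
From A_Bᵀ y = c: 1·y_yeast + 2·y_oven time = 16; 3·y_yeast + 2·y_oven time = 24.
→ y_yeast = 4 and y_oven time = 6.
Shadow price of oven time = 6.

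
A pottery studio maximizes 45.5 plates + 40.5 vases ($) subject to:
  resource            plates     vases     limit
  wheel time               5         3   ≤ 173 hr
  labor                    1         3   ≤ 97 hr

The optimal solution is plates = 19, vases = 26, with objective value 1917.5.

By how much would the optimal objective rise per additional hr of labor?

At the optimum: wheel time uses 173 of 173 (binding); labor uses 97 of 97 (binding).
Dual feasibility on the basic columns requires 5·y_wheel time + 1·y_labor = 45.5, 3·y_wheel time + 3·y_labor = 40.5.
→ y_wheel time = 8 and y_labor = 5.5.
Shadow price of labor = 5.5.

5.5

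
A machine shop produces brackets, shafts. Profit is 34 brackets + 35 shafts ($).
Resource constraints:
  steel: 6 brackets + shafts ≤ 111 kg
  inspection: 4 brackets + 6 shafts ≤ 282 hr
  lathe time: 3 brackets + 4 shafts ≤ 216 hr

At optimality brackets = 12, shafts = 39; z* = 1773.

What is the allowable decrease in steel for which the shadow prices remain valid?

64

Binding constraints: steel, inspection. The basis is B = [[6,1],[4,6]] with det 32.
Per unit decrease in steel, x* moves by d = (-0.1875, 0.125).
The basis stays optimal until brackets reaches 0; allowable decrease = 64 kg.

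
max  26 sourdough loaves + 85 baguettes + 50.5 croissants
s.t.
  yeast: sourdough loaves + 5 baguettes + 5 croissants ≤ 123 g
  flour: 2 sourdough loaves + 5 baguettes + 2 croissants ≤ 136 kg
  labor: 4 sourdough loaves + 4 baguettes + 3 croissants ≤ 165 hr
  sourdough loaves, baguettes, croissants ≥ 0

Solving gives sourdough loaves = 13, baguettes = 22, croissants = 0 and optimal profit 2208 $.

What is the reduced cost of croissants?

-7.5

Check each constraint at x*: yeast 123/123 (tight); flour 136/136 (tight); labor 140/165 (slack 25).
By complementary slackness, y = 0 for the non-binding constraint.
The binding rows give the dual system: 1·y_yeast + 2·y_flour = 26 and 5·y_yeast + 5·y_flour = 85.
Solving: y_yeast = 8, y_flour = 9.
Reduced cost of croissants: c₃ − yᵀa₃ = 50.5 − (8·5 + 9·2) = 50.5 − 58 = -7.5.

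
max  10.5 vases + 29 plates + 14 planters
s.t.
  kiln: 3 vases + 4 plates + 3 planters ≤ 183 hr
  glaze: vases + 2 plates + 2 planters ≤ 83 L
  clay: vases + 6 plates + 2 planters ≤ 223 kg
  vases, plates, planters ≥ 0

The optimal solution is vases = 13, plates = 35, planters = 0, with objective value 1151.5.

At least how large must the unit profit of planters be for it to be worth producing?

21

Check each constraint at x*: kiln 179/183 (slack 4); glaze 83/83 (tight); clay 223/223 (tight).
Since kiln is not tight, its dual is 0.
From A_Bᵀ y = c: 1·y_glaze + 1·y_clay = 10.5; 2·y_glaze + 6·y_clay = 29.
This yields shadow prices y_glaze = 8.5, y_clay = 2.
planters enters the basis when its profit ≥ yᵀa₃ = 8.5·2 + 2·2 = 21.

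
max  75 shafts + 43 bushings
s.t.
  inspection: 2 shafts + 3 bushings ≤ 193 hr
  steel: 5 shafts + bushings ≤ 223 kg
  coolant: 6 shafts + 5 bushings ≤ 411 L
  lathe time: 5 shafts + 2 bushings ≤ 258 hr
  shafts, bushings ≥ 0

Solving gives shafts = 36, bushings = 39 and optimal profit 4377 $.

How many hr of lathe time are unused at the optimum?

0

lathe time used = 5·36 + 2·39 = 258; slack = 258 − 258 = 0.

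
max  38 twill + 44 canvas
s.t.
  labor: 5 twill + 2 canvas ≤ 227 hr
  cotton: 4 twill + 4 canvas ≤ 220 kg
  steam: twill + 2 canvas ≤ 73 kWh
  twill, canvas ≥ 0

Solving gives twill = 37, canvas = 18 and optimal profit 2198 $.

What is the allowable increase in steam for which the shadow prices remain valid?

37

Binding constraints: cotton, steam. The basis is B = [[4,4],[1,2]] with det 4.
Per unit increase in steam, x* moves by d = (-1, 1).
The basis stays optimal until twill reaches 0; allowable increase = 37 kWh.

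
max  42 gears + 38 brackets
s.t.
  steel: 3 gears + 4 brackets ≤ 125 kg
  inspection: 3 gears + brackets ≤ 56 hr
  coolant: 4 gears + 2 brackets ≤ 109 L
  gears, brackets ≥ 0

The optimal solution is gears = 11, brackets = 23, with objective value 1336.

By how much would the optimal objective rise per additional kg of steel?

Check each constraint at x*: steel 125/125 (tight); inspection 56/56 (tight); coolant 90/109 (slack 19).
By complementary slackness, y = 0 for the non-binding constraint.
Dual feasibility on the basic columns requires 3·y_steel + 3·y_inspection = 42, 4·y_steel + 1·y_inspection = 38.
This yields shadow prices y_steel = 8, y_inspection = 6.
Shadow price of steel = 8.

8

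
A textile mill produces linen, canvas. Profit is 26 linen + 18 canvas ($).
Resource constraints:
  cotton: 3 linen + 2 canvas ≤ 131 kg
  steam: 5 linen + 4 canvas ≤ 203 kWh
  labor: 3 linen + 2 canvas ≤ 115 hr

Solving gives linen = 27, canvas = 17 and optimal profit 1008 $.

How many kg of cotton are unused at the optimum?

cotton used = 3·27 + 2·17 = 115; slack = 131 − 115 = 16.

16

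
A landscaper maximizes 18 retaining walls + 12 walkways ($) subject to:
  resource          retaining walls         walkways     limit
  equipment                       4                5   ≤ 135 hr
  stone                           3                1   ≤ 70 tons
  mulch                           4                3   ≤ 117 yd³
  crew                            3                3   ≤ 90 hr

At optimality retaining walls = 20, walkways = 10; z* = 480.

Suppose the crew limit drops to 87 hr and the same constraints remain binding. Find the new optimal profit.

Check each constraint at x*: equipment 130/135 (slack 5); stone 70/70 (tight); mulch 110/117 (slack 7); crew 90/90 (tight).
By complementary slackness, y = 0 for the non-binding constraints.
From A_Bᵀ y = c: 3·y_stone + 3·y_crew = 18; 1·y_stone + 3·y_crew = 12.
→ y_stone = 3 and y_crew = 3.
Δz = y_crew·Δb = 3 × (-3) = -9, so new z* = 480 − 9 = 471.

471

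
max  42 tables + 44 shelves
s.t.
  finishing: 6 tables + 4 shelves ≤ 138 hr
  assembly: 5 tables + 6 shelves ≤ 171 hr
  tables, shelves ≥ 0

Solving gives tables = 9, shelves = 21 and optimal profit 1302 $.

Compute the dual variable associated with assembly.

6

Check each constraint at x*: finishing 138/138 (tight); assembly 171/171 (tight).
From A_Bᵀ y = c: 6·y_finishing + 5·y_assembly = 42; 4·y_finishing + 6·y_assembly = 44.
→ y_finishing = 2 and y_assembly = 6.
Shadow price of assembly = 6.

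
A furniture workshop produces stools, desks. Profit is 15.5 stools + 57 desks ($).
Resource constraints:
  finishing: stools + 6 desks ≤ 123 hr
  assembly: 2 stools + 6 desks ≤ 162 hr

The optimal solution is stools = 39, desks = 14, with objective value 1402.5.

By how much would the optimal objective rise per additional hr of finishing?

3.5

Check each constraint at x*: finishing 123/123 (tight); assembly 162/162 (tight).
From A_Bᵀ y = c: 1·y_finishing + 2·y_assembly = 15.5; 6·y_finishing + 6·y_assembly = 57.
Solving: y_finishing = 3.5, y_assembly = 6.
Shadow price of finishing = 3.5.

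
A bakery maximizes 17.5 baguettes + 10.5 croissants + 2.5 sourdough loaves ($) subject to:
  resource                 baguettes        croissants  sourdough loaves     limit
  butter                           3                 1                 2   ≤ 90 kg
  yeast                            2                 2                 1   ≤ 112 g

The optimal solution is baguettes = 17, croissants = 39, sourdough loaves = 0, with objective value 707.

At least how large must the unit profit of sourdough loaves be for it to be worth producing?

10.5

At the optimum: butter uses 90 of 90 (binding); yeast uses 112 of 112 (binding).
From A_Bᵀ y = c: 3·y_butter + 2·y_yeast = 17.5; 1·y_butter + 2·y_yeast = 10.5.
→ y_butter = 3.5 and y_yeast = 3.5.
sourdough loaves enters the basis when its profit ≥ yᵀa₃ = 3.5·2 + 3.5·1 = 10.5.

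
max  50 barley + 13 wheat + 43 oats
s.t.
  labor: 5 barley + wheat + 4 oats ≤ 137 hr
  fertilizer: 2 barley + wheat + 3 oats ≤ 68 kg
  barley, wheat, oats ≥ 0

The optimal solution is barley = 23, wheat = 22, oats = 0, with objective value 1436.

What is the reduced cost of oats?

-4

Check each constraint at x*: labor 137/137 (tight); fertilizer 68/68 (tight).
The binding rows give the dual system: 5·y_labor + 2·y_fertilizer = 50 and 1·y_labor + 1·y_fertilizer = 13.
→ y_labor = 8 and y_fertilizer = 5.
Reduced cost of oats: c₃ − yᵀa₃ = 43 − (8·4 + 5·3) = 43 − 47 = -4.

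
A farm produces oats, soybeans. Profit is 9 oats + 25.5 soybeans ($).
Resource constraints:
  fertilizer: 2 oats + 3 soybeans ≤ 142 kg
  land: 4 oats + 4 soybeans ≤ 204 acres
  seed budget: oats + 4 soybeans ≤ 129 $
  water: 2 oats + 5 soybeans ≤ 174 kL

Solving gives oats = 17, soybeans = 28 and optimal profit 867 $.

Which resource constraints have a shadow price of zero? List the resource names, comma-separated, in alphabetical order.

fertilizer: 118/142 (slack 24)
land: 180/204 (slack 24)
seed budget: 129/129 (binding)
water: 174/174 (binding)
By complementary slackness, a constraint with positive slack has shadow price 0 → fertilizer, land.

fertilizer, land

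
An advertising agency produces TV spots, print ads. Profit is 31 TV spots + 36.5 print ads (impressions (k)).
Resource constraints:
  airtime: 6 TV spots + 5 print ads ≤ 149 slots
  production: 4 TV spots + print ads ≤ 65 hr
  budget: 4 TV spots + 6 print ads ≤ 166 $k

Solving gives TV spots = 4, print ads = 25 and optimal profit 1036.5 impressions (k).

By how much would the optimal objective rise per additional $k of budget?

At the optimum: airtime uses 149 of 149 (binding); production uses 41 of 65 (slack = 24); budget uses 166 of 166 (binding).
Slack constraints have shadow price 0 (complementary slackness).
Dual feasibility on the basic columns requires 6·y_airtime + 4·y_budget = 31, 5·y_airtime + 6·y_budget = 36.5.
→ y_airtime = 2.5 and y_budget = 4.
Shadow price of budget = 4.

4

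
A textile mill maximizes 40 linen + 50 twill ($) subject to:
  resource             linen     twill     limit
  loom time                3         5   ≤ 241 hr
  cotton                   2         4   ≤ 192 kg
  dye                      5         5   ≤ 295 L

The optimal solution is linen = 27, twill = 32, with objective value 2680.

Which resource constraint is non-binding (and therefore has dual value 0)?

cotton

loom time: 241/241 (binding)
cotton: 182/192 (slack 10)
dye: 295/295 (binding)
By complementary slackness, a constraint with positive slack has shadow price 0 → cotton.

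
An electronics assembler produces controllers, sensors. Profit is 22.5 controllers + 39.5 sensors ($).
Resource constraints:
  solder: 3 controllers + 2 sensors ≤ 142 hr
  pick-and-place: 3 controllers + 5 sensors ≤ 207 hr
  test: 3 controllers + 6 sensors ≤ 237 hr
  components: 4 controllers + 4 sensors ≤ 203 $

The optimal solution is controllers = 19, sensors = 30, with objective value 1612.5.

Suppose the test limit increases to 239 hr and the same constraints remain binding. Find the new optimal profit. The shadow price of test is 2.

Δb = 2, so new z* = 1612.5 + (2)·(2) = 1612.5 + 4 = 1616.5.

1616.5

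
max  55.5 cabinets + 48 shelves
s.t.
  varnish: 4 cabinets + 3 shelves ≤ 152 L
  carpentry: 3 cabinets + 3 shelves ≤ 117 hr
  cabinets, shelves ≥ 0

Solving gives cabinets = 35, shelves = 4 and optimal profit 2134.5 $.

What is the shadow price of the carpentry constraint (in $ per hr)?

8.5

Both varnish and carpentry are binding at x*.
The binding rows give the dual system: 4·y_varnish + 3·y_carpentry = 55.5 and 3·y_varnish + 3·y_carpentry = 48.
This yields shadow prices y_varnish = 7.5, y_carpentry = 8.5.
Shadow price of carpentry = 8.5.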